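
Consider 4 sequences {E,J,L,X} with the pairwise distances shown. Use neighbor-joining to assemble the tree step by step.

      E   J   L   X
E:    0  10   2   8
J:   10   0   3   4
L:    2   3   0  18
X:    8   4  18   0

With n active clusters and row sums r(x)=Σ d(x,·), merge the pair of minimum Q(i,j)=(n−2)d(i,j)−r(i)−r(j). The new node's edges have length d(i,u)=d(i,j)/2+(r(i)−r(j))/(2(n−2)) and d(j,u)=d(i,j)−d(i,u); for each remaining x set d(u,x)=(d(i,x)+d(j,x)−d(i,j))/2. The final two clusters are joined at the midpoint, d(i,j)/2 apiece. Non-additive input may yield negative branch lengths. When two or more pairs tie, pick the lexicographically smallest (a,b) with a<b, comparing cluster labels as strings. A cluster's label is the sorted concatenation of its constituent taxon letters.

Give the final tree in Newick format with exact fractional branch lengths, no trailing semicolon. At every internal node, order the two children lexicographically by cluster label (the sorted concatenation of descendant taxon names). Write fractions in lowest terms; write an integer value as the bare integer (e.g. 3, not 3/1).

(((E:1/4,L:7/4):27/4,J:-5/4):21/8,X:21/8)

1. join E+L (d=2, Q=-39) ⇒ EL; edges |E|=1/4, |L|=7/4
  updated: d(EL,J)=11/2, d(EL,X)=12
2. join EL+J (d=11/2, Q=-43/2) ⇒ EJL; edges |EL|=27/4, |J|=-5/4
  updated: d(EJL,X)=21/4
3. join EJL+X (d=21/4) ⇒ EJLX; edges |EJL|=21/8, |X|=21/8
final tree: (((E:1/4,L:7/4):27/4,J:-5/4):21/8,X:21/8)
total length: 51/4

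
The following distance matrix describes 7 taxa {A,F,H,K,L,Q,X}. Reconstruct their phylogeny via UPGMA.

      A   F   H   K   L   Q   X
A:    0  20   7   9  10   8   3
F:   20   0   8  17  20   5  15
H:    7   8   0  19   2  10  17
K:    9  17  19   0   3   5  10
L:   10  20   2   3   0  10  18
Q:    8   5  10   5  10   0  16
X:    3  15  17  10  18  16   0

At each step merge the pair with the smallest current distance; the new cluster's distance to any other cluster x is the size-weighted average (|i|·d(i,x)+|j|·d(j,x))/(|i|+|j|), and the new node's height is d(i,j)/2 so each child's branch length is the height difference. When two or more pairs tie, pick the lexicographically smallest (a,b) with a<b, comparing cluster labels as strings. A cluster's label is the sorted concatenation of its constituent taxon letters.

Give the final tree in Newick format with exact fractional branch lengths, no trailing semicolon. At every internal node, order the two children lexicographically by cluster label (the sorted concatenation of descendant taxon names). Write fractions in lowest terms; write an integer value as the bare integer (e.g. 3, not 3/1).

(((A:3/2,X:3/2):13/4,K:19/4):41/24,((F:5/2,Q:5/2):7/2,(H:1,L:1):5):11/24)

iteration 1: select H,L (d=2); attach at lengths (1, 1); label the merged cluster HL
  updated: d(A,HL)=17/2, d(F,HL)=14, d(HL,K)=11, d(HL,Q)=10, d(HL,X)=35/2
iteration 2: select A,X (d=3); attach at lengths (3/2, 3/2); label the merged cluster AX
  updated: d(AX,F)=35/2, d(AX,HL)=13, d(AX,K)=19/2, d(AX,Q)=12
iteration 3: select F,Q (d=5); attach at lengths (5/2, 5/2); label the merged cluster FQ
  updated: d(AX,FQ)=59/4, d(FQ,HL)=12, d(FQ,K)=11
iteration 4: select AX,K (d=19/2); attach at lengths (13/4, 19/4); label the merged cluster AKX
  updated: d(AKX,FQ)=27/2, d(AKX,HL)=37/3
iteration 5: select FQ,HL (d=12); attach at lengths (7/2, 5); label the merged cluster FHLQ
  updated: d(AKX,FHLQ)=155/12
iteration 6: select AKX,FHLQ (d=155/12); attach at lengths (41/24, 11/24); label the merged cluster AFHKLQX
final tree: (((A:3/2,X:3/2):13/4,K:19/4):41/24,((F:5/2,Q:5/2):7/2,(H:1,L:1):5):11/24)
total length: 86/3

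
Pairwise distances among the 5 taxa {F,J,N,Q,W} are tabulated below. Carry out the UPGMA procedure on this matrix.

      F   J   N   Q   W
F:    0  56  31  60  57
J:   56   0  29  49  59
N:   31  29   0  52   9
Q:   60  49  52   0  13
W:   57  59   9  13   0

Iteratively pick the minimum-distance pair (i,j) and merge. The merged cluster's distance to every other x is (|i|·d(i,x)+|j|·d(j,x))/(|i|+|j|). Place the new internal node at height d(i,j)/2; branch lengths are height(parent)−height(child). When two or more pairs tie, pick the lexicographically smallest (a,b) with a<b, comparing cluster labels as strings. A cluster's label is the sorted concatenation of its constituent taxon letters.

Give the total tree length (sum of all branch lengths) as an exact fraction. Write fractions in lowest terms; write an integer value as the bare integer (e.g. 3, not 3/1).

iteration 1: select N,W (d=9); attach at lengths (9/2, 9/2); label the merged cluster NW
  updated: d(F,NW)=44, d(J,NW)=44, d(NW,Q)=65/2
iteration 2: select NW,Q (d=65/2); attach at lengths (47/4, 65/4); label the merged cluster NQW
  updated: d(F,NQW)=148/3, d(J,NQW)=137/3
iteration 3: select J,NQW (d=137/3); attach at lengths (137/6, 79/12); label the merged cluster JNQW
  updated: d(F,JNQW)=51
iteration 4: select F,JNQW (d=51); attach at lengths (51/2, 8/3); label the merged cluster FJNQW
final tree: (F:51/2,(J:137/6,((N:9/2,W:9/2):47/4,Q:65/4):79/12):8/3)
total length: 1135/12

1135/12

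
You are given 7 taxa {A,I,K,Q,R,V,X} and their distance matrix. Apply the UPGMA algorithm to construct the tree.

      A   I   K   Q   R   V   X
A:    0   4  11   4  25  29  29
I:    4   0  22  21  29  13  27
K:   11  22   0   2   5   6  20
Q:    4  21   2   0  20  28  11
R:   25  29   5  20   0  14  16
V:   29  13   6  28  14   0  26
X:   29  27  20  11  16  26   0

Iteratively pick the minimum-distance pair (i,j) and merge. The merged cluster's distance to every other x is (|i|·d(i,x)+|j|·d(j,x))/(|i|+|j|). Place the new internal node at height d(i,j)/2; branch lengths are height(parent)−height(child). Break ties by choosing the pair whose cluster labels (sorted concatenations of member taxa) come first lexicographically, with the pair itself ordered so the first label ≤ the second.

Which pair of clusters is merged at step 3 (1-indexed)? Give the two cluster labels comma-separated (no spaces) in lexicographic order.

1. join K+Q (d=2) ⇒ KQ; edges |K|=1, |Q|=1
  updated: d(A,KQ)=15/2, d(I,KQ)=43/2, d(KQ,R)=25/2, d(KQ,V)=17, d(KQ,X)=31/2
2. join A+I (d=4) ⇒ AI; edges |A|=2, |I|=2
  updated: d(AI,KQ)=29/2, d(AI,R)=27, d(AI,V)=21, d(AI,X)=28
3. join KQ+R (d=25/2) ⇒ KQR; edges |KQ|=21/4, |R|=25/4
  updated: d(AI,KQR)=56/3, d(KQR,V)=16, d(KQR,X)=47/3
4. join KQR+X (d=47/3) ⇒ KQRX; edges |KQR|=19/12, |X|=47/6
  updated: d(AI,KQRX)=21, d(KQRX,V)=37/2
5. join KQRX+V (d=37/2) ⇒ KQRVX; edges |KQRX|=17/12, |V|=37/4
  updated: d(AI,KQRVX)=21
6. join AI+KQRVX (d=21) ⇒ AIKQRVX; edges |AI|=17/2, |KQRVX|=5/4
final tree: ((A:2,I:2):17/2,((((K:1,Q:1):21/4,R:25/4):19/12,X:47/6):17/12,V:37/4):5/4)
total length: 142/3

KQ,R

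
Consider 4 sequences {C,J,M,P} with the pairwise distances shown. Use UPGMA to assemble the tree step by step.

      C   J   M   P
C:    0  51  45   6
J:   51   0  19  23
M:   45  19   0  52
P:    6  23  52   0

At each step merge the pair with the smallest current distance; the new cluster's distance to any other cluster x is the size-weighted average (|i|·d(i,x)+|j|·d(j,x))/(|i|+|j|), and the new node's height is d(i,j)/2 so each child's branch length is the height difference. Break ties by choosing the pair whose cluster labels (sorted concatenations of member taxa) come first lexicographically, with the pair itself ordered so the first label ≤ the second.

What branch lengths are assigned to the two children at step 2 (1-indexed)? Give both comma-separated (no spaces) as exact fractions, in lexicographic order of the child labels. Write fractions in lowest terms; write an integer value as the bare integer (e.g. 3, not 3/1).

1. join C+P (d=6) ⇒ CP; edges |C|=3, |P|=3
  updated: d(CP,J)=37, d(CP,M)=97/2
2. join J+M (d=19) ⇒ JM; edges |J|=19/2, |M|=19/2
  updated: d(CP,JM)=171/4
3. join CP+JM (d=171/4) ⇒ CJMP; edges |CP|=147/8, |JM|=95/8
final tree: ((C:3,P:3):147/8,(J:19/2,M:19/2):95/8)
total length: 221/4

19/2,19/2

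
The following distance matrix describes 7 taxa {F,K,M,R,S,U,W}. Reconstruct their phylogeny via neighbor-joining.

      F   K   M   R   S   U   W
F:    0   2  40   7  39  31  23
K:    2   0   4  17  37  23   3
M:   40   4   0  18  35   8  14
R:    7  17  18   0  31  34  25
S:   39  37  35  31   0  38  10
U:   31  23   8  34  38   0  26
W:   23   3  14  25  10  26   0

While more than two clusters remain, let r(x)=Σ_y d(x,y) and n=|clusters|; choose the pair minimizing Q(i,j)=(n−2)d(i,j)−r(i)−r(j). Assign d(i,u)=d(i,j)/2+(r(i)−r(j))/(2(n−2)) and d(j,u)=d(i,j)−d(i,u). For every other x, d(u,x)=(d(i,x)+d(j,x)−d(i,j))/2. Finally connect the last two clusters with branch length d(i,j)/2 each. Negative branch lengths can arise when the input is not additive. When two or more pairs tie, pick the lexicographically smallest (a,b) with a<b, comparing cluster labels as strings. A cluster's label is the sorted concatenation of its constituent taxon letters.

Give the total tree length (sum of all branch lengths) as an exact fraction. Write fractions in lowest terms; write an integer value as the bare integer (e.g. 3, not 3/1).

step 1: merge (S,W) at d=10, Q=-241; branch lengths S→139/10, W→-39/10; new cluster SW
  updated: d(F,SW)=26, d(K,SW)=15, d(M,SW)=39/2, d(R,SW)=23, d(SW,U)=27
step 2: merge (M,U) at d=8, Q=-361/2; branch lengths M→-3/16, U→131/16; new cluster MU
  updated: d(F,MU)=63/2, d(K,MU)=19/2, d(MU,R)=22, d(MU,SW)=77/4
step 3: merge (F,R) at d=7, Q=-229/2; branch lengths F→37/12, R→47/12; new cluster FR
  updated: d(FR,K)=6, d(FR,MU)=93/4, d(FR,SW)=21
step 4: merge (FR,K) at d=6, Q=-275/4; branch lengths FR→127/16, K→-31/16; new cluster FKR
  updated: d(FKR,MU)=107/8, d(FKR,SW)=15
step 5: merge (FKR,MU) at d=107/8, Q=-381/8; branch lengths FKR→73/16, MU→141/16; new cluster FKMRU
  updated: d(FKMRU,SW)=167/16
step 6: merge (FKMRU,SW) at d=167/16; branch lengths FKMRU→167/32, SW→167/32; new cluster FKMRSUW
final tree: ((((F:37/12,R:47/12):127/16,K:-31/16):73/16,(M:-3/16,U:131/16):141/16):167/32,(S:139/10,W:-39/10):167/32)
total length: 877/16

877/16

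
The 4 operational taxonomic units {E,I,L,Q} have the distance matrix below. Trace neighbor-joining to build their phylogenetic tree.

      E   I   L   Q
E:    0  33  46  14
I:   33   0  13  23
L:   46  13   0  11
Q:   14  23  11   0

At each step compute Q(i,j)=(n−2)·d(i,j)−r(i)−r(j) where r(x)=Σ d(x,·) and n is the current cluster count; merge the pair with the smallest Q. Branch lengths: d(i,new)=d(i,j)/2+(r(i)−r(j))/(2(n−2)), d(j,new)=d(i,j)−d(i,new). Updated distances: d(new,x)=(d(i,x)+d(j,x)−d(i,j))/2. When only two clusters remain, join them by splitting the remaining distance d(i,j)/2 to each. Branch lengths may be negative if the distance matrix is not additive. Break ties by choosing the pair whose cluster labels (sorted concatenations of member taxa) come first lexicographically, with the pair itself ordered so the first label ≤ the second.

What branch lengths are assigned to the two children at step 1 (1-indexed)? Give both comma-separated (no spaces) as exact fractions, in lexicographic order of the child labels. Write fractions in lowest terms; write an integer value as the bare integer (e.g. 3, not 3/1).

73/4,-17/4

iteration 1: select E,Q (d=14, Q=-113); attach at lengths (73/4, -17/4); label the merged cluster EQ
  updated: d(EQ,I)=21, d(EQ,L)=43/2
iteration 2: select EQ,I (d=21, Q=-111/2); attach at lengths (59/4, 25/4); label the merged cluster EIQ
  updated: d(EIQ,L)=27/4
iteration 3: select EIQ,L (d=27/4); attach at lengths (27/8, 27/8); label the merged cluster EILQ
final tree: (((E:73/4,Q:-17/4):59/4,I:25/4):27/8,L:27/8)
total length: 167/4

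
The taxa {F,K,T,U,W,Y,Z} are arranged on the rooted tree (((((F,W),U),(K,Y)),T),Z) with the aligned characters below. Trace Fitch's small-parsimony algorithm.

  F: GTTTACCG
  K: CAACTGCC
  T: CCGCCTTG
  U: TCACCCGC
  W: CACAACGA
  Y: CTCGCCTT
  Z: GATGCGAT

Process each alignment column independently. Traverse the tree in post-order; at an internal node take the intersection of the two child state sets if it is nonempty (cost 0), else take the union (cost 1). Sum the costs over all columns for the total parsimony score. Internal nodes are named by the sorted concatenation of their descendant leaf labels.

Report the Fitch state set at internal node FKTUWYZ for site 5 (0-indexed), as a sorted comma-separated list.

[col 0] FW: children F:{G}, W:{C} ∪→ {C,G}; cost 1
[col 0] FUW: children FW:{C,G}, U:{T} ∪→ {C,G,T}; cost 1
[col 0] KY: children K:{C}, Y:{C} ∩→ {C}; cost 0
[col 0] FKUWY: children FUW:{C,G,T}, KY:{C} ∩→ {C}; cost 0
[col 0] FKTUWY: children FKUWY:{C}, T:{C} ∩→ {C}; cost 0
[col 0] FKTUWYZ: children FKTUWY:{C}, Z:{G} ∪→ {C,G}; cost 1
[col 1] FW: children F:{T}, W:{A} ∪→ {A,T}; cost 1
[col 1] FUW: children FW:{A,T}, U:{C} ∪→ {A,C,T}; cost 1
[col 1] KY: children K:{A}, Y:{T} ∪→ {A,T}; cost 1
[col 1] FKUWY: children FUW:{A,C,T}, KY:{A,T} ∩→ {A,T}; cost 0
[col 1] FKTUWY: children FKUWY:{A,T}, T:{C} ∪→ {A,C,T}; cost 1
[col 1] FKTUWYZ: children FKTUWY:{A,C,T}, Z:{A} ∩→ {A}; cost 0
[col 2] FW: children F:{T}, W:{C} ∪→ {C,T}; cost 1
[col 2] FUW: children FW:{C,T}, U:{A} ∪→ {A,C,T}; cost 1
[col 2] KY: children K:{A}, Y:{C} ∪→ {A,C}; cost 1
[col 2] FKUWY: children FUW:{A,C,T}, KY:{A,C} ∩→ {A,C}; cost 0
[col 2] FKTUWY: children FKUWY:{A,C}, T:{G} ∪→ {A,C,G}; cost 1
[col 2] FKTUWYZ: children FKTUWY:{A,C,G}, Z:{T} ∪→ {A,C,G,T}; cost 1
[col 3] FW: children F:{T}, W:{A} ∪→ {A,T}; cost 1
[col 3] FUW: children FW:{A,T}, U:{C} ∪→ {A,C,T}; cost 1
[col 3] KY: children K:{C}, Y:{G} ∪→ {C,G}; cost 1
[col 3] FKUWY: children FUW:{A,C,T}, KY:{C,G} ∩→ {C}; cost 0
[col 3] FKTUWY: children FKUWY:{C}, T:{C} ∩→ {C}; cost 0
[col 3] FKTUWYZ: children FKTUWY:{C}, Z:{G} ∪→ {C,G}; cost 1
[col 4] FW: children F:{A}, W:{A} ∩→ {A}; cost 0
[col 4] FUW: children FW:{A}, U:{C} ∪→ {A,C}; cost 1
[col 4] KY: children K:{T}, Y:{C} ∪→ {C,T}; cost 1
[col 4] FKUWY: children FUW:{A,C}, KY:{C,T} ∩→ {C}; cost 0
[col 4] FKTUWY: children FKUWY:{C}, T:{C} ∩→ {C}; cost 0
[col 4] FKTUWYZ: children FKTUWY:{C}, Z:{C} ∩→ {C}; cost 0
[col 5] FW: children F:{C}, W:{C} ∩→ {C}; cost 0
[col 5] FUW: children FW:{C}, U:{C} ∩→ {C}; cost 0
[col 5] KY: children K:{G}, Y:{C} ∪→ {C,G}; cost 1
[col 5] FKUWY: children FUW:{C}, KY:{C,G} ∩→ {C}; cost 0
[col 5] FKTUWY: children FKUWY:{C}, T:{T} ∪→ {C,T}; cost 1
[col 5] FKTUWYZ: children FKTUWY:{C,T}, Z:{G} ∪→ {C,G,T}; cost 1
[col 6] FW: children F:{C}, W:{G} ∪→ {C,G}; cost 1
[col 6] FUW: children FW:{C,G}, U:{G} ∩→ {G}; cost 0
[col 6] KY: children K:{C}, Y:{T} ∪→ {C,T}; cost 1
[col 6] FKUWY: children FUW:{G}, KY:{C,T} ∪→ {C,G,T}; cost 1
[col 6] FKTUWY: children FKUWY:{C,G,T}, T:{T} ∩→ {T}; cost 0
[col 6] FKTUWYZ: children FKTUWY:{T}, Z:{A} ∪→ {A,T}; cost 1
[col 7] FW: children F:{G}, W:{A} ∪→ {A,G}; cost 1
[col 7] FUW: children FW:{A,G}, U:{C} ∪→ {A,C,G}; cost 1
[col 7] KY: children K:{C}, Y:{T} ∪→ {C,T}; cost 1
[col 7] FKUWY: children FUW:{A,C,G}, KY:{C,T} ∩→ {C}; cost 0
[col 7] FKTUWY: children FKUWY:{C}, T:{G} ∪→ {C,G}; cost 1
[col 7] FKTUWYZ: children FKTUWY:{C,G}, Z:{T} ∪→ {C,G,T}; cost 1
per-site changes: [3, 4, 5, 4, 2, 3, 4, 5]; total = 30

C,G,T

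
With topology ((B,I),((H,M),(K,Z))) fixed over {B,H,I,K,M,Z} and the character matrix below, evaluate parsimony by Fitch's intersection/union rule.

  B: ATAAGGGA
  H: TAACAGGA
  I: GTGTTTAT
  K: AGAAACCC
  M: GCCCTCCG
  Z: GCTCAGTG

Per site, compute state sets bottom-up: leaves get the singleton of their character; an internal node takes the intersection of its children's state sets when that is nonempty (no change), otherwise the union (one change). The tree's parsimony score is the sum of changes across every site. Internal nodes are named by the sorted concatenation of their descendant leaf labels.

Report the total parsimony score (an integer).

26

site 0, node BI: B={A} ∪ I={G} → {A,G} (+1)
site 0, node HM: H={T} ∪ M={G} → {G,T} (+1)
site 0, node KZ: K={A} ∪ Z={G} → {A,G} (+1)
site 0, node HKMZ: HM={G,T} ∩ KZ={A,G} → {G} (+0)
site 0, node BHIKMZ: BI={A,G} ∩ HKMZ={G} → {G} (+0)
site 1, node BI: B={T} ∩ I={T} → {T} (+0)
site 1, node HM: H={A} ∪ M={C} → {A,C} (+1)
site 1, node KZ: K={G} ∪ Z={C} → {C,G} (+1)
site 1, node HKMZ: HM={A,C} ∩ KZ={C,G} → {C} (+0)
site 1, node BHIKMZ: BI={T} ∪ HKMZ={C} → {C,T} (+1)
site 2, node BI: B={A} ∪ I={G} → {A,G} (+1)
site 2, node HM: H={A} ∪ M={C} → {A,C} (+1)
site 2, node KZ: K={A} ∪ Z={T} → {A,T} (+1)
site 2, node HKMZ: HM={A,C} ∩ KZ={A,T} → {A} (+0)
site 2, node BHIKMZ: BI={A,G} ∩ HKMZ={A} → {A} (+0)
site 3, node BI: B={A} ∪ I={T} → {A,T} (+1)
site 3, node HM: H={C} ∩ M={C} → {C} (+0)
site 3, node KZ: K={A} ∪ Z={C} → {A,C} (+1)
site 3, node HKMZ: HM={C} ∩ KZ={A,C} → {C} (+0)
site 3, node BHIKMZ: BI={A,T} ∪ HKMZ={C} → {A,C,T} (+1)
site 4, node BI: B={G} ∪ I={T} → {G,T} (+1)
site 4, node HM: H={A} ∪ M={T} → {A,T} (+1)
site 4, node KZ: K={A} ∩ Z={A} → {A} (+0)
site 4, node HKMZ: HM={A,T} ∩ KZ={A} → {A} (+0)
site 4, node BHIKMZ: BI={G,T} ∪ HKMZ={A} → {A,G,T} (+1)
site 5, node BI: B={G} ∪ I={T} → {G,T} (+1)
site 5, node HM: H={G} ∪ M={C} → {C,G} (+1)
site 5, node KZ: K={C} ∪ Z={G} → {C,G} (+1)
site 5, node HKMZ: HM={C,G} ∩ KZ={C,G} → {C,G} (+0)
site 5, node BHIKMZ: BI={G,T} ∩ HKMZ={C,G} → {G} (+0)
site 6, node BI: B={G} ∪ I={A} → {A,G} (+1)
site 6, node HM: H={G} ∪ M={C} → {C,G} (+1)
site 6, node KZ: K={C} ∪ Z={T} → {C,T} (+1)
site 6, node HKMZ: HM={C,G} ∩ KZ={C,T} → {C} (+0)
site 6, node BHIKMZ: BI={A,G} ∪ HKMZ={C} → {A,C,G} (+1)
site 7, node BI: B={A} ∪ I={T} → {A,T} (+1)
site 7, node HM: H={A} ∪ M={G} → {A,G} (+1)
site 7, node KZ: K={C} ∪ Z={G} → {C,G} (+1)
site 7, node HKMZ: HM={A,G} ∩ KZ={C,G} → {G} (+0)
site 7, node BHIKMZ: BI={A,T} ∪ HKMZ={G} → {A,G,T} (+1)
per-site changes: [3, 3, 3, 3, 3, 3, 4, 4]; total = 26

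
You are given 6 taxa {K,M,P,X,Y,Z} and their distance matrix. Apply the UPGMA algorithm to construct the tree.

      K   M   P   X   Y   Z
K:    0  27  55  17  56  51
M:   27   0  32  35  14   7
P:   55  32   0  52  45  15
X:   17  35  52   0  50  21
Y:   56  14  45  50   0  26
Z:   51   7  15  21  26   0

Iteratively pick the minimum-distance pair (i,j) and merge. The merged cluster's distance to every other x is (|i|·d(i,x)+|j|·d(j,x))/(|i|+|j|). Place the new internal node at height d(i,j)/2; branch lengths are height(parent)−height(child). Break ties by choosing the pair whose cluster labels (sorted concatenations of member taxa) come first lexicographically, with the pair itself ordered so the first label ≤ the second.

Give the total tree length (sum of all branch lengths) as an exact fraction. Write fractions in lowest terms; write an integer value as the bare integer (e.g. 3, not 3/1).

1. join M+Z (d=7) ⇒ MZ; edges |M|=7/2, |Z|=7/2
  updated: d(K,MZ)=39, d(MZ,P)=47/2, d(MZ,X)=28, d(MZ,Y)=20
2. join K+X (d=17) ⇒ KX; edges |K|=17/2, |X|=17/2
  updated: d(KX,MZ)=67/2, d(KX,P)=107/2, d(KX,Y)=53
3. join MZ+Y (d=20) ⇒ MYZ; edges |MZ|=13/2, |Y|=10
  updated: d(KX,MYZ)=40, d(MYZ,P)=92/3
4. join MYZ+P (d=92/3) ⇒ MPYZ; edges |MYZ|=16/3, |P|=46/3
  updated: d(KX,MPYZ)=347/8
5. join KX+MPYZ (d=347/8) ⇒ KMPXYZ; edges |KX|=211/16, |MPYZ|=305/48
final tree: ((K:17/2,X:17/2):211/16,(((M:7/2,Z:7/2):13/2,Y:10):16/3,P:46/3):305/48)
total length: 1937/24

1937/24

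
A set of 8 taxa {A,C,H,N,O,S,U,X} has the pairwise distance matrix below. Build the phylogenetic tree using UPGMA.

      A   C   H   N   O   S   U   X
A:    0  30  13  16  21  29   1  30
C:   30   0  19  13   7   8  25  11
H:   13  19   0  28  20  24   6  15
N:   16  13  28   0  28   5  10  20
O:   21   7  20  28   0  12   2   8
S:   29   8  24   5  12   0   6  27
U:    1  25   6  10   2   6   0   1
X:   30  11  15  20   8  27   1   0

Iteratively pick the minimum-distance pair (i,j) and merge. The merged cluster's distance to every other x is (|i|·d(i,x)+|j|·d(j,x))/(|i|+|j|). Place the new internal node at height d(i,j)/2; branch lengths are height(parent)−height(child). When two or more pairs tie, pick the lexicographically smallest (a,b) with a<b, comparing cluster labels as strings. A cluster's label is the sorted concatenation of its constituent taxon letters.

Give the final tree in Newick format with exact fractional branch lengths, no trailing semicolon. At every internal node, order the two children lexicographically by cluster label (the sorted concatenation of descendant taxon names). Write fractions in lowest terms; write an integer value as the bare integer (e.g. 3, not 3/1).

step 1: merge (A,U) at d=1; branch lengths A→1/2, U→1/2; new cluster AU
  updated: d(AU,C)=55/2, d(AU,H)=19/2, d(AU,N)=13, d(AU,O)=23/2, d(AU,S)=35/2, d(AU,X)=31/2
step 2: merge (N,S) at d=5; branch lengths N→5/2, S→5/2; new cluster NS
  updated: d(AU,NS)=61/4, d(C,NS)=21/2, d(H,NS)=26, d(NS,O)=20, d(NS,X)=47/2
step 3: merge (C,O) at d=7; branch lengths C→7/2, O→7/2; new cluster CO
  updated: d(AU,CO)=39/2, d(CO,H)=39/2, d(CO,NS)=61/4, d(CO,X)=19/2
step 4: merge (AU,H) at d=19/2; branch lengths AU→17/4, H→19/4; new cluster AHU
  updated: d(AHU,CO)=39/2, d(AHU,NS)=113/6, d(AHU,X)=46/3
step 5: merge (CO,X) at d=19/2; branch lengths CO→5/4, X→19/4; new cluster COX
  updated: d(AHU,COX)=163/9, d(COX,NS)=18
step 6: merge (COX,NS) at d=18; branch lengths COX→17/4, NS→13/2; new cluster CNOSX
  updated: d(AHU,CNOSX)=92/5
step 7: merge (AHU,CNOSX) at d=92/5; branch lengths AHU→89/20, CNOSX→1/5; new cluster ACHNOSUX
final tree: (((A:1/2,U:1/2):17/4,H:19/4):89/20,(((C:7/2,O:7/2):5/4,X:19/4):17/4,(N:5/2,S:5/2):13/2):1/5)
total length: 217/5

(((A:1/2,U:1/2):17/4,H:19/4):89/20,(((C:7/2,O:7/2):5/4,X:19/4):17/4,(N:5/2,S:5/2):13/2):1/5)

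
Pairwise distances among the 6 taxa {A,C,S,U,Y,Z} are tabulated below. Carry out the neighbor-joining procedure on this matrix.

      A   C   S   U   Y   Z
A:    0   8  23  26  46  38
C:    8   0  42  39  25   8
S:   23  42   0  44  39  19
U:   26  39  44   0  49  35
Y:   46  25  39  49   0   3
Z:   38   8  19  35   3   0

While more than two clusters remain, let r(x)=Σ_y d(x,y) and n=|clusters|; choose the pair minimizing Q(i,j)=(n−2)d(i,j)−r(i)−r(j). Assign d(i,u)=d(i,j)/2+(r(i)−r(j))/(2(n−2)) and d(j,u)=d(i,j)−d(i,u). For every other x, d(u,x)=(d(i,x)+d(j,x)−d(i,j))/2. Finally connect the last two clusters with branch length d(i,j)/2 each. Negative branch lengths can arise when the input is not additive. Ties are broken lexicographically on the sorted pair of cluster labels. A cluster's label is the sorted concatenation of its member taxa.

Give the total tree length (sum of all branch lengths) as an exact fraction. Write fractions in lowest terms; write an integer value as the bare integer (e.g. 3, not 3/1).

step 1: merge (Y,Z) at d=3, Q=-253; branch lengths Y→71/8, Z→-47/8; new cluster YZ
  updated: d(A,YZ)=81/2, d(C,YZ)=15, d(S,YZ)=55/2, d(U,YZ)=81/2
step 2: merge (C,YZ) at d=15, Q=-365/2; branch lengths C→17/4, YZ→43/4; new cluster CYZ
  updated: d(A,CYZ)=67/4, d(CYZ,S)=109/4, d(CYZ,U)=129/4
step 3: merge (A,U) at d=26, Q=-116; branch lengths A→31/8, U→177/8; new cluster AU
  updated: d(AU,CYZ)=23/2, d(AU,S)=41/2
step 4: merge (AU,CYZ) at d=23/2, Q=-237/4; branch lengths AU→19/8, CYZ→73/8; new cluster ACUYZ
  updated: d(ACUYZ,S)=145/8
step 5: merge (ACUYZ,S) at d=145/8; branch lengths ACUYZ→145/16, S→145/16; new cluster ACSUYZ
final tree: (((A:31/8,U:177/8):19/8,(C:17/4,(Y:71/8,Z:-47/8):43/4):73/8):145/16,S:145/16)
total length: 589/8

589/8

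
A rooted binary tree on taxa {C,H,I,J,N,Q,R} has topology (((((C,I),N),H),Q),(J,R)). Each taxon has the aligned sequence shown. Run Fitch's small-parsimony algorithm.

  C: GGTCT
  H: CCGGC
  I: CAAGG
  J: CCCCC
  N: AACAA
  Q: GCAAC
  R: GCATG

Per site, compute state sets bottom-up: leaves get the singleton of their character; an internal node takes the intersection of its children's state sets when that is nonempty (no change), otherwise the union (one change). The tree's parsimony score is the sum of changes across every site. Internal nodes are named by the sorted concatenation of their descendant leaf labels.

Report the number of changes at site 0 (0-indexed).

site 0, node CI: C={G} ∪ I={C} → {C,G} (+1)
site 0, node CIN: CI={C,G} ∪ N={A} → {A,C,G} (+1)
site 0, node CHIN: CIN={A,C,G} ∩ H={C} → {C} (+0)
site 0, node CHINQ: CHIN={C} ∪ Q={G} → {C,G} (+1)
site 0, node JR: J={C} ∪ R={G} → {C,G} (+1)
site 0, node CHIJNQR: CHINQ={C,G} ∩ JR={C,G} → {C,G} (+0)
site 1, node CI: C={G} ∪ I={A} → {A,G} (+1)
site 1, node CIN: CI={A,G} ∩ N={A} → {A} (+0)
site 1, node CHIN: CIN={A} ∪ H={C} → {A,C} (+1)
site 1, node CHINQ: CHIN={A,C} ∩ Q={C} → {C} (+0)
site 1, node JR: J={C} ∩ R={C} → {C} (+0)
site 1, node CHIJNQR: CHINQ={C} ∩ JR={C} → {C} (+0)
site 2, node CI: C={T} ∪ I={A} → {A,T} (+1)
site 2, node CIN: CI={A,T} ∪ N={C} → {A,C,T} (+1)
site 2, node CHIN: CIN={A,C,T} ∪ H={G} → {A,C,G,T} (+1)
site 2, node CHINQ: CHIN={A,C,G,T} ∩ Q={A} → {A} (+0)
site 2, node JR: J={C} ∪ R={A} → {A,C} (+1)
site 2, node CHIJNQR: CHINQ={A} ∩ JR={A,C} → {A} (+0)
site 3, node CI: C={C} ∪ I={G} → {C,G} (+1)
site 3, node CIN: CI={C,G} ∪ N={A} → {A,C,G} (+1)
site 3, node CHIN: CIN={A,C,G} ∩ H={G} → {G} (+0)
site 3, node CHINQ: CHIN={G} ∪ Q={A} → {A,G} (+1)
site 3, node JR: J={C} ∪ R={T} → {C,T} (+1)
site 3, node CHIJNQR: CHINQ={A,G} ∪ JR={C,T} → {A,C,G,T} (+1)
site 4, node CI: C={T} ∪ I={G} → {G,T} (+1)
site 4, node CIN: CI={G,T} ∪ N={A} → {A,G,T} (+1)
site 4, node CHIN: CIN={A,G,T} ∪ H={C} → {A,C,G,T} (+1)
site 4, node CHINQ: CHIN={A,C,G,T} ∩ Q={C} → {C} (+0)
site 4, node JR: J={C} ∪ R={G} → {C,G} (+1)
site 4, node CHIJNQR: CHINQ={C} ∩ JR={C,G} → {C} (+0)
per-site changes: [4, 2, 4, 5, 4]; total = 19

4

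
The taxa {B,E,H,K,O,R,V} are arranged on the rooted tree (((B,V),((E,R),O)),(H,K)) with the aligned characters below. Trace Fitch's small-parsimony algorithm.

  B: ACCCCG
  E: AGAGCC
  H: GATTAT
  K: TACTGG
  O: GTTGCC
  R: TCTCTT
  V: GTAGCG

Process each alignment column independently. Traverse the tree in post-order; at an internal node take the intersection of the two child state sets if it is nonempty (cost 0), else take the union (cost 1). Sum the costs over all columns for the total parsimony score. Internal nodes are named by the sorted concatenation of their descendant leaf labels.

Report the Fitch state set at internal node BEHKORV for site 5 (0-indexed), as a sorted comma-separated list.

G

[col 0] BV: children B:{A}, V:{G} ∪→ {A,G}; cost 1
[col 0] ER: children E:{A}, R:{T} ∪→ {A,T}; cost 1
[col 0] EOR: children ER:{A,T}, O:{G} ∪→ {A,G,T}; cost 1
[col 0] BEORV: children BV:{A,G}, EOR:{A,G,T} ∩→ {A,G}; cost 0
[col 0] HK: children H:{G}, K:{T} ∪→ {G,T}; cost 1
[col 0] BEHKORV: children BEORV:{A,G}, HK:{G,T} ∩→ {G}; cost 0
[col 1] BV: children B:{C}, V:{T} ∪→ {C,T}; cost 1
[col 1] ER: children E:{G}, R:{C} ∪→ {C,G}; cost 1
[col 1] EOR: children ER:{C,G}, O:{T} ∪→ {C,G,T}; cost 1
[col 1] BEORV: children BV:{C,T}, EOR:{C,G,T} ∩→ {C,T}; cost 0
[col 1] HK: children H:{A}, K:{A} ∩→ {A}; cost 0
[col 1] BEHKORV: children BEORV:{C,T}, HK:{A} ∪→ {A,C,T}; cost 1
[col 2] BV: children B:{C}, V:{A} ∪→ {A,C}; cost 1
[col 2] ER: children E:{A}, R:{T} ∪→ {A,T}; cost 1
[col 2] EOR: children ER:{A,T}, O:{T} ∩→ {T}; cost 0
[col 2] BEORV: children BV:{A,C}, EOR:{T} ∪→ {A,C,T}; cost 1
[col 2] HK: children H:{T}, K:{C} ∪→ {C,T}; cost 1
[col 2] BEHKORV: children BEORV:{A,C,T}, HK:{C,T} ∩→ {C,T}; cost 0
[col 3] BV: children B:{C}, V:{G} ∪→ {C,G}; cost 1
[col 3] ER: children E:{G}, R:{C} ∪→ {C,G}; cost 1
[col 3] EOR: children ER:{C,G}, O:{G} ∩→ {G}; cost 0
[col 3] BEORV: children BV:{C,G}, EOR:{G} ∩→ {G}; cost 0
[col 3] HK: children H:{T}, K:{T} ∩→ {T}; cost 0
[col 3] BEHKORV: children BEORV:{G}, HK:{T} ∪→ {G,T}; cost 1
[col 4] BV: children B:{C}, V:{C} ∩→ {C}; cost 0
[col 4] ER: children E:{C}, R:{T} ∪→ {C,T}; cost 1
[col 4] EOR: children ER:{C,T}, O:{C} ∩→ {C}; cost 0
[col 4] BEORV: children BV:{C}, EOR:{C} ∩→ {C}; cost 0
[col 4] HK: children H:{A}, K:{G} ∪→ {A,G}; cost 1
[col 4] BEHKORV: children BEORV:{C}, HK:{A,G} ∪→ {A,C,G}; cost 1
[col 5] BV: children B:{G}, V:{G} ∩→ {G}; cost 0
[col 5] ER: children E:{C}, R:{T} ∪→ {C,T}; cost 1
[col 5] EOR: children ER:{C,T}, O:{C} ∩→ {C}; cost 0
[col 5] BEORV: children BV:{G}, EOR:{C} ∪→ {C,G}; cost 1
[col 5] HK: children H:{T}, K:{G} ∪→ {G,T}; cost 1
[col 5] BEHKORV: children BEORV:{C,G}, HK:{G,T} ∩→ {G}; cost 0
per-site changes: [4, 4, 4, 3, 3, 3]; total = 21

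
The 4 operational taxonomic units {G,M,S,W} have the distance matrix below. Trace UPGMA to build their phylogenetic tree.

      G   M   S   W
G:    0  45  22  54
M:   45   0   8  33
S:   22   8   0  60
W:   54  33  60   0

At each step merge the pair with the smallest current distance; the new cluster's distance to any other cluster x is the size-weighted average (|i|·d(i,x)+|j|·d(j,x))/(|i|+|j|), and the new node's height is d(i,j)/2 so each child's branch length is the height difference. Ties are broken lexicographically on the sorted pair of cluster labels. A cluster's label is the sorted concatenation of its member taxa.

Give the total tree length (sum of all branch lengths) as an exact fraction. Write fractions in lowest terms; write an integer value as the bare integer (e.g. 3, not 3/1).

1. join M+S (d=8) ⇒ MS; edges |M|=4, |S|=4
  updated: d(G,MS)=67/2, d(MS,W)=93/2
2. join G+MS (d=67/2) ⇒ GMS; edges |G|=67/4, |MS|=51/4
  updated: d(GMS,W)=49
3. join GMS+W (d=49) ⇒ GMSW; edges |GMS|=31/4, |W|=49/2
final tree: ((G:67/4,(M:4,S:4):51/4):31/4,W:49/2)
total length: 279/4

279/4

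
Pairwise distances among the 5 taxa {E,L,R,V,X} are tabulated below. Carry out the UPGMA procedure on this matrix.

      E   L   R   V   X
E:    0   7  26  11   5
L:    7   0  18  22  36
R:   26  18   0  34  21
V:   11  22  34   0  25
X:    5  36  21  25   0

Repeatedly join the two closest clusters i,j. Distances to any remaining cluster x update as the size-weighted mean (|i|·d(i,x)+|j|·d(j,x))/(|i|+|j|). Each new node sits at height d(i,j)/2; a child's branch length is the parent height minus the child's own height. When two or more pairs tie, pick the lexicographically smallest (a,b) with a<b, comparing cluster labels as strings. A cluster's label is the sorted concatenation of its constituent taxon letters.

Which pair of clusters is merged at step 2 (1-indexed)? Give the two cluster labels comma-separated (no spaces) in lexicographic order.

EX,V

iteration 1: select E,X (d=5); attach at lengths (5/2, 5/2); label the merged cluster EX
  updated: d(EX,L)=43/2, d(EX,R)=47/2, d(EX,V)=18
iteration 2: select EX,V (d=18); attach at lengths (13/2, 9); label the merged cluster EVX
  updated: d(EVX,L)=65/3, d(EVX,R)=27
iteration 3: select L,R (d=18); attach at lengths (9, 9); label the merged cluster LR
  updated: d(EVX,LR)=73/3
iteration 4: select EVX,LR (d=73/3); attach at lengths (19/6, 19/6); label the merged cluster ELRVX
final tree: (((E:5/2,X:5/2):13/2,V:9):19/6,(L:9,R:9):19/6)
total length: 269/6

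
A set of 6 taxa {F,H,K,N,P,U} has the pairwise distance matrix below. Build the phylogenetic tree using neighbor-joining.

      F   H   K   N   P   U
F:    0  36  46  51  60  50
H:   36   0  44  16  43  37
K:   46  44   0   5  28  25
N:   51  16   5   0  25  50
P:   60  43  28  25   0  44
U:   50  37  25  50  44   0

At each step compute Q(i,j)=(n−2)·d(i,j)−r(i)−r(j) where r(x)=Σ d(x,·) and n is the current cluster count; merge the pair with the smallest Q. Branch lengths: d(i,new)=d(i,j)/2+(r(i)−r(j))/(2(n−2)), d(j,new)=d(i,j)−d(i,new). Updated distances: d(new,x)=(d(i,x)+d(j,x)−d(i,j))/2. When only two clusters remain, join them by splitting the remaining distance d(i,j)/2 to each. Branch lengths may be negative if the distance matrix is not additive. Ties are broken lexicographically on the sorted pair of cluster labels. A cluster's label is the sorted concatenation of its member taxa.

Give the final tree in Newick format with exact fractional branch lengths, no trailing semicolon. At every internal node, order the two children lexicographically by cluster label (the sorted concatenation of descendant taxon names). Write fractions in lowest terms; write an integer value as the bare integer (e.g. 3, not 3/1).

iteration 1: select F,H (d=36, Q=-275); attach at lengths (211/8, 77/8); label the merged cluster FH
  updated: d(FH,K)=27, d(FH,N)=31/2, d(FH,P)=67/2, d(FH,U)=51/2
iteration 2: select FH,U (d=51/2, Q=-339/2); attach at lengths (67/12, 239/12); label the merged cluster FHU
  updated: d(FHU,K)=53/4, d(FHU,N)=20, d(FHU,P)=26
iteration 3: select FHU,P (d=26, Q=-345/4); attach at lengths (129/16, 287/16); label the merged cluster FHPU
  updated: d(FHPU,K)=61/8, d(FHPU,N)=19/2
iteration 4: select FHPU,K (d=61/8, Q=-177/8); attach at lengths (97/16, 25/16); label the merged cluster FHKPU
  updated: d(FHKPU,N)=55/16
iteration 5: select FHKPU,N (d=55/16); attach at lengths (55/32, 55/32); label the merged cluster FHKNPU
final tree: (((((F:211/8,H:77/8):67/12,U:239/12):129/16,P:287/16):97/16,K:25/16):55/32,N:55/32)
total length: 1577/16

(((((F:211/8,H:77/8):67/12,U:239/12):129/16,P:287/16):97/16,K:25/16):55/32,N:55/32)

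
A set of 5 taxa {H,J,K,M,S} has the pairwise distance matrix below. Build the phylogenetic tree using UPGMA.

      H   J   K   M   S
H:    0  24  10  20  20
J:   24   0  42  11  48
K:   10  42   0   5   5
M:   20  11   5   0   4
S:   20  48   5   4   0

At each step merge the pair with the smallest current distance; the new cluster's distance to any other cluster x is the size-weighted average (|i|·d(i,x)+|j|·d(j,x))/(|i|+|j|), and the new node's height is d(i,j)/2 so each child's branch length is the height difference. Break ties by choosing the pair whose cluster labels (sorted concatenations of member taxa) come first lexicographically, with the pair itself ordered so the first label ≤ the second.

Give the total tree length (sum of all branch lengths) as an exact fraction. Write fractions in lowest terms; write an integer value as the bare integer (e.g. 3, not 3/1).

1. join M+S (d=4) ⇒ MS; edges |M|=2, |S|=2
  updated: d(H,MS)=20, d(J,MS)=59/2, d(K,MS)=5
2. join K+MS (d=5) ⇒ KMS; edges |K|=5/2, |MS|=1/2
  updated: d(H,KMS)=50/3, d(J,KMS)=101/3
3. join H+KMS (d=50/3) ⇒ HKMS; edges |H|=25/3, |KMS|=35/6
  updated: d(HKMS,J)=125/4
4. join HKMS+J (d=125/4) ⇒ HJKMS; edges |HKMS|=175/24, |J|=125/8
final tree: ((H:25/3,(K:5/2,(M:2,S:2):1/2):35/6):175/24,J:125/8)
total length: 529/12

529/12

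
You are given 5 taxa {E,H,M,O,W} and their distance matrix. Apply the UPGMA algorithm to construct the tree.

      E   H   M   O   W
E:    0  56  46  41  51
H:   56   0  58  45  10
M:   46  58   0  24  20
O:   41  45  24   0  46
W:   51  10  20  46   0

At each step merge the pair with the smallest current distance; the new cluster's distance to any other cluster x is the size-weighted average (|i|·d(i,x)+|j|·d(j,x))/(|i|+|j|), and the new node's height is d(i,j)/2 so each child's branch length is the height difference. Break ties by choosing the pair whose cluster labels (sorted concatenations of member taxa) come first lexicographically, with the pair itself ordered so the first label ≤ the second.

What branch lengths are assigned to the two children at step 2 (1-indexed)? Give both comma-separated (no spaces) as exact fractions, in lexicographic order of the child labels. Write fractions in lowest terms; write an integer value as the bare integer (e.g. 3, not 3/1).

step 1: merge (H,W) at d=10; branch lengths H→5, W→5; new cluster HW
  updated: d(E,HW)=107/2, d(HW,M)=39, d(HW,O)=91/2
step 2: merge (M,O) at d=24; branch lengths M→12, O→12; new cluster MO
  updated: d(E,MO)=87/2, d(HW,MO)=169/4
step 3: merge (HW,MO) at d=169/4; branch lengths HW→129/8, MO→73/8; new cluster HMOW
  updated: d(E,HMOW)=97/2
step 4: merge (E,HMOW) at d=97/2; branch lengths E→97/4, HMOW→25/8; new cluster EHMOW
final tree: (E:97/4,((H:5,W:5):129/8,(M:12,O:12):73/8):25/8)
total length: 693/8

12,12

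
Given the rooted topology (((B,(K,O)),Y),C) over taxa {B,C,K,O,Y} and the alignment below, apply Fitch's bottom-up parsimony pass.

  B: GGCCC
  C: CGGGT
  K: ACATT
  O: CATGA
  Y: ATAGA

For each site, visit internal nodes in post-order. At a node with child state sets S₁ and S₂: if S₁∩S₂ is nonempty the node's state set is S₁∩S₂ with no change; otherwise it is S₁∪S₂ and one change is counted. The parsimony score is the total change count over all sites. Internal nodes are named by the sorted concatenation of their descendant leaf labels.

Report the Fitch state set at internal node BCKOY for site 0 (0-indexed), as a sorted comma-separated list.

site 0, node KO: K={A} ∪ O={C} → {A,C} (+1)
site 0, node BKO: B={G} ∪ KO={A,C} → {A,C,G} (+1)
site 0, node BKOY: BKO={A,C,G} ∩ Y={A} → {A} (+0)
site 0, node BCKOY: BKOY={A} ∪ C={C} → {A,C} (+1)
site 1, node KO: K={C} ∪ O={A} → {A,C} (+1)
site 1, node BKO: B={G} ∪ KO={A,C} → {A,C,G} (+1)
site 1, node BKOY: BKO={A,C,G} ∪ Y={T} → {A,C,G,T} (+1)
site 1, node BCKOY: BKOY={A,C,G,T} ∩ C={G} → {G} (+0)
site 2, node KO: K={A} ∪ O={T} → {A,T} (+1)
site 2, node BKO: B={C} ∪ KO={A,T} → {A,C,T} (+1)
site 2, node BKOY: BKO={A,C,T} ∩ Y={A} → {A} (+0)
site 2, node BCKOY: BKOY={A} ∪ C={G} → {A,G} (+1)
site 3, node KO: K={T} ∪ O={G} → {G,T} (+1)
site 3, node BKO: B={C} ∪ KO={G,T} → {C,G,T} (+1)
site 3, node BKOY: BKO={C,G,T} ∩ Y={G} → {G} (+0)
site 3, node BCKOY: BKOY={G} ∩ C={G} → {G} (+0)
site 4, node KO: K={T} ∪ O={A} → {A,T} (+1)
site 4, node BKO: B={C} ∪ KO={A,T} → {A,C,T} (+1)
site 4, node BKOY: BKO={A,C,T} ∩ Y={A} → {A} (+0)
site 4, node BCKOY: BKOY={A} ∪ C={T} → {A,T} (+1)
per-site changes: [3, 3, 3, 2, 3]; total = 14

A,C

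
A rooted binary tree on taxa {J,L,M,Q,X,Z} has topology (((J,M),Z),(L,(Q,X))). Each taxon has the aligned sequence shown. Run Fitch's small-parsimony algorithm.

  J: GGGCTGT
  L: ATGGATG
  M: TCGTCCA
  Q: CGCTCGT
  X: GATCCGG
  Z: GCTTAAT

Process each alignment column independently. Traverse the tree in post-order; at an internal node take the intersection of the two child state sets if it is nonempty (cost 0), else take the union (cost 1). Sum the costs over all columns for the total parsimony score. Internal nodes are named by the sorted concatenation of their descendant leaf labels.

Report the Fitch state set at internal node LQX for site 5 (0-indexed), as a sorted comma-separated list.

G,T

[col 0] JM: children J:{G}, M:{T} ∪→ {G,T}; cost 1
[col 0] JMZ: children JM:{G,T}, Z:{G} ∩→ {G}; cost 0
[col 0] QX: children Q:{C}, X:{G} ∪→ {C,G}; cost 1
[col 0] LQX: children L:{A}, QX:{C,G} ∪→ {A,C,G}; cost 1
[col 0] JLMQXZ: children JMZ:{G}, LQX:{A,C,G} ∩→ {G}; cost 0
[col 1] JM: children J:{G}, M:{C} ∪→ {C,G}; cost 1
[col 1] JMZ: children JM:{C,G}, Z:{C} ∩→ {C}; cost 0
[col 1] QX: children Q:{G}, X:{A} ∪→ {A,G}; cost 1
[col 1] LQX: children L:{T}, QX:{A,G} ∪→ {A,G,T}; cost 1
[col 1] JLMQXZ: children JMZ:{C}, LQX:{A,G,T} ∪→ {A,C,G,T}; cost 1
[col 2] JM: children J:{G}, M:{G} ∩→ {G}; cost 0
[col 2] JMZ: children JM:{G}, Z:{T} ∪→ {G,T}; cost 1
[col 2] QX: children Q:{C}, X:{T} ∪→ {C,T}; cost 1
[col 2] LQX: children L:{G}, QX:{C,T} ∪→ {C,G,T}; cost 1
[col 2] JLMQXZ: children JMZ:{G,T}, LQX:{C,G,T} ∩→ {G,T}; cost 0
[col 3] JM: children J:{C}, M:{T} ∪→ {C,T}; cost 1
[col 3] JMZ: children JM:{C,T}, Z:{T} ∩→ {T}; cost 0
[col 3] QX: children Q:{T}, X:{C} ∪→ {C,T}; cost 1
[col 3] LQX: children L:{G}, QX:{C,T} ∪→ {C,G,T}; cost 1
[col 3] JLMQXZ: children JMZ:{T}, LQX:{C,G,T} ∩→ {T}; cost 0
[col 4] JM: children J:{T}, M:{C} ∪→ {C,T}; cost 1
[col 4] JMZ: children JM:{C,T}, Z:{A} ∪→ {A,C,T}; cost 1
[col 4] QX: children Q:{C}, X:{C} ∩→ {C}; cost 0
[col 4] LQX: children L:{A}, QX:{C} ∪→ {A,C}; cost 1
[col 4] JLMQXZ: children JMZ:{A,C,T}, LQX:{A,C} ∩→ {A,C}; cost 0
[col 5] JM: children J:{G}, M:{C} ∪→ {C,G}; cost 1
[col 5] JMZ: children JM:{C,G}, Z:{A} ∪→ {A,C,G}; cost 1
[col 5] QX: children Q:{G}, X:{G} ∩→ {G}; cost 0
[col 5] LQX: children L:{T}, QX:{G} ∪→ {G,T}; cost 1
[col 5] JLMQXZ: children JMZ:{A,C,G}, LQX:{G,T} ∩→ {G}; cost 0
[col 6] JM: children J:{T}, M:{A} ∪→ {A,T}; cost 1
[col 6] JMZ: children JM:{A,T}, Z:{T} ∩→ {T}; cost 0
[col 6] QX: children Q:{T}, X:{G} ∪→ {G,T}; cost 1
[col 6] LQX: children L:{G}, QX:{G,T} ∩→ {G}; cost 0
[col 6] JLMQXZ: children JMZ:{T}, LQX:{G} ∪→ {G,T}; cost 1
per-site changes: [3, 4, 3, 3, 3, 3, 3]; total = 22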